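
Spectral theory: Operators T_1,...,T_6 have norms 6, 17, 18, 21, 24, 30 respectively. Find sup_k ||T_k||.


By the Uniform Boundedness Principle, the supremum of norms is finite.
sup_k ||T_k|| = max(6, 17, 18, 21, 24, 30) = 30

30


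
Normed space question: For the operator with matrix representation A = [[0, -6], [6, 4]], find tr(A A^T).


trace(A * A^T) = sum of squares of all entries
= 0^2 + (-6)^2 + 6^2 + 4^2
= 0 + 36 + 36 + 16
= 88

88


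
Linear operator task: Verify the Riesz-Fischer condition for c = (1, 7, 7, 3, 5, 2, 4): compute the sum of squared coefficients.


sum |c_n|^2 = 1^2 + 7^2 + 7^2 + 3^2 + 5^2 + 2^2 + 4^2
= 1 + 49 + 49 + 9 + 25 + 4 + 16
= 153

153


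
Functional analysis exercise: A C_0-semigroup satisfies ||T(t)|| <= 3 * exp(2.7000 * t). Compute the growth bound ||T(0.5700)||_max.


||T(0.5700)|| <= 3 * exp(2.7000 * 0.5700)
= 3 * exp(1.5390)
= 3 * 4.6599
= 13.9798

13.9798


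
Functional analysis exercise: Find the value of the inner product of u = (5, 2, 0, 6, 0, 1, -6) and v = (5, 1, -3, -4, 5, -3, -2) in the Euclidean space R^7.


Computing the standard inner product <u, v> = sum u_i * v_i
= 5*5 + 2*1 + 0*-3 + 6*-4 + 0*5 + 1*-3 + -6*-2
= 25 + 2 + 0 + -24 + 0 + -3 + 12
= 12

12


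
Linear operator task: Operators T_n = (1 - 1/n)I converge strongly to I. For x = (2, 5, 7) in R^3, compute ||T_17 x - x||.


T_17 x - x = (1 - 1/17)x - x = -x/17
||x|| = sqrt(78) = 8.8318
||T_17 x - x|| = ||x||/17 = 8.8318/17 = 0.5195

0.5195


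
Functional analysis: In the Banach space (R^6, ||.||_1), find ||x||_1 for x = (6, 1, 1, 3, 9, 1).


The l^1 norm equals the sum of absolute values of all components.
||x||_1 = 6 + 1 + 1 + 3 + 9 + 1
= 21

21.0000


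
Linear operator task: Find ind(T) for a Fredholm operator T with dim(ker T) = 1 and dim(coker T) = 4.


The Fredholm index is defined as ind(T) = dim(ker T) - dim(coker T)
= 1 - 4
= -3

-3


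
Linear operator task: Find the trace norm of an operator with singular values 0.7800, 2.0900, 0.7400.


The nuclear norm is the sum of all singular values.
||T||_1 = 0.7800 + 2.0900 + 0.7400
= 3.6100

3.6100


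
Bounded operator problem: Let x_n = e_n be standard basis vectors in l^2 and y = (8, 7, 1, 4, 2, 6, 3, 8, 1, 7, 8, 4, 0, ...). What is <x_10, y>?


x_10 = e_10 is the standard basis vector with 1 in position 10.
<x_10, y> = y_10 = 7
As n -> infinity, <x_n, y> -> 0, confirming weak convergence of (x_n) to 0.

7


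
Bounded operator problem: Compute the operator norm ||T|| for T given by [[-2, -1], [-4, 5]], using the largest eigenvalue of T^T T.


A^T A = [[20, -18], [-18, 26]]
trace(A^T A) = 46, det(A^T A) = 196
discriminant = 46^2 - 4*196 = 1332
Largest eigenvalue of A^T A = (trace + sqrt(disc))/2 = 41.2483
||T|| = sqrt(41.2483) = 6.4225

6.4225


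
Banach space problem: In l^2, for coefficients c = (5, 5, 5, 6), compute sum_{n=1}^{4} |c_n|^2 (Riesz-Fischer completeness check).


sum |c_n|^2 = 5^2 + 5^2 + 5^2 + 6^2
= 25 + 25 + 25 + 36
= 111

111


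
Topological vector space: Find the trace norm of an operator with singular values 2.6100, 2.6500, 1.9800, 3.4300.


The nuclear norm is the sum of all singular values.
||T||_1 = 2.6100 + 2.6500 + 1.9800 + 3.4300
= 10.6700

10.6700


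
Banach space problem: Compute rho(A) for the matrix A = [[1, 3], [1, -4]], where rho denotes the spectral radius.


For a 2x2 matrix, eigenvalues satisfy lambda^2 - (trace)*lambda + det = 0
trace = 1 + -4 = -3
det = 1*-4 - 3*1 = -7
discriminant = (-3)^2 - 4*(-7) = 37
spectral radius = max |eigenvalue| = 4.5414

4.5414


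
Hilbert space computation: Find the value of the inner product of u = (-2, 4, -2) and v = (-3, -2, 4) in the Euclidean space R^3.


Computing the standard inner product <u, v> = sum u_i * v_i
= -2*-3 + 4*-2 + -2*4
= 6 + -8 + -8
= -10

-10


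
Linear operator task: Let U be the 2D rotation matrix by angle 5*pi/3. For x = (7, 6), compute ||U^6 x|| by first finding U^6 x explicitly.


U is a rotation by theta = 5*pi/3
U^6 = rotation by 6*theta = 30*pi/3 = 0*pi/3 (mod 2*pi)
cos(0*pi/3) = 1.0000, sin(0*pi/3) = 0.0000
U^6 x = (1.0000 * 7 - 0.0000 * 6, 0.0000 * 7 + 1.0000 * 6)
= (7.0000, 6.0000)
||U^6 x|| = sqrt(7.0000^2 + 6.0000^2) = sqrt(85.0000) = 9.2195

9.2195


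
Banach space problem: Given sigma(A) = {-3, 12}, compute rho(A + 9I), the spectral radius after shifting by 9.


Spectrum of A + 9I = {6, 21}
Spectral radius = max |lambda| over the shifted spectrum
= max(6, 21) = 21

21


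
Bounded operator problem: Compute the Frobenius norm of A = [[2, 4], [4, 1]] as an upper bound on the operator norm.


||A||_F^2 = sum a_ij^2
= 2^2 + 4^2 + 4^2 + 1^2
= 4 + 16 + 16 + 1 = 37
||A||_F = sqrt(37) = 6.0828

6.0828


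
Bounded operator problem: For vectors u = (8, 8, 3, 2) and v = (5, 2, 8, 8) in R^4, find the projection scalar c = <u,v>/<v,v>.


Computing <u,v> = 8*5 + 8*2 + 3*8 + 2*8 = 96
Computing <v,v> = 5^2 + 2^2 + 8^2 + 8^2 = 157
Projection coefficient = 96/157 = 0.6115

0.6115


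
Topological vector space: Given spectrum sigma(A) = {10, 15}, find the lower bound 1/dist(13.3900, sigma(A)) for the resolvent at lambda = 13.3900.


dist(13.3900, {10, 15}) = min(|13.3900 - 10|, |13.3900 - 15|)
= min(3.3900, 1.6100) = 1.6100
Resolvent bound = 1/1.6100 = 0.6211

0.6211


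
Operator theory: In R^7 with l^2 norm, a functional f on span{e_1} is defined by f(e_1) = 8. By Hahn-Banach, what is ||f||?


The norm of f is given by ||f|| = sup_{||x||=1} |f(x)|.
On span{e_1}, ||e_1|| = 1, so ||f|| = |f(e_1)| / ||e_1||
= |8| / 1 = 8.0000

8.0000


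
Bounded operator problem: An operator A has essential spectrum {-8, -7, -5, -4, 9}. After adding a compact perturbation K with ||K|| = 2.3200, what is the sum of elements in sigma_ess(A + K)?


By Weyl's theorem, the essential spectrum is invariant under compact perturbations.
sigma_ess(A + K) = sigma_ess(A) = {-8, -7, -5, -4, 9}
Sum = -8 + -7 + -5 + -4 + 9 = -15

-15


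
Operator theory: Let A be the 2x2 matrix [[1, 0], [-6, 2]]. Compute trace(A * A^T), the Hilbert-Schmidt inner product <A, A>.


trace(A * A^T) = sum of squares of all entries
= 1^2 + 0^2 + (-6)^2 + 2^2
= 1 + 0 + 36 + 4
= 41

41


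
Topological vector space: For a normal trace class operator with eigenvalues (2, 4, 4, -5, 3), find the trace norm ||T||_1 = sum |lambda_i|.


For a normal operator, singular values equal |eigenvalues|.
Trace norm = sum |lambda_i| = 2 + 4 + 4 + 5 + 3
= 18

18


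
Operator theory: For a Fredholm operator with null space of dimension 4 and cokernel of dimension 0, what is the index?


The Fredholm index is defined as ind(T) = dim(ker T) - dim(coker T)
= 4 - 0
= 4

4


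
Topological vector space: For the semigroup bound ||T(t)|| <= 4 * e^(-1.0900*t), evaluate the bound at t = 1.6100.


||T(1.6100)|| <= 4 * exp(-1.0900 * 1.6100)
= 4 * exp(-1.7549)
= 4 * 0.1729
= 0.6917

0.6917


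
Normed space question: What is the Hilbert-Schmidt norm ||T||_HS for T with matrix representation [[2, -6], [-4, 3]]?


The Hilbert-Schmidt norm is sqrt(sum of squares of all entries).
Sum of squares = 2^2 + (-6)^2 + (-4)^2 + 3^2
= 4 + 36 + 16 + 9 = 65
||T||_HS = sqrt(65) = 8.0623

8.0623


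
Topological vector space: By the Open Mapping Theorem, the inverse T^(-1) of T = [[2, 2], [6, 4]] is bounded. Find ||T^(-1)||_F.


det(T) = 2*4 - 2*6 = -4
T^(-1) = (1/-4) * [[4, -2], [-6, 2]] = [[-1.0000, 0.5000], [1.5000, -0.5000]]
||T^(-1)||_F^2 = (-1.0000)^2 + 0.5000^2 + 1.5000^2 + (-0.5000)^2 = 3.7500
||T^(-1)||_F = sqrt(3.7500) = 1.9365

1.9365


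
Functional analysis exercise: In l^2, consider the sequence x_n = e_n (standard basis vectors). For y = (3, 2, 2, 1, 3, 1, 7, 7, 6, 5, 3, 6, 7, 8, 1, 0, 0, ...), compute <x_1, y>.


x_1 = e_1 is the standard basis vector with 1 in position 1.
<x_1, y> = y_1 = 3
As n -> infinity, <x_n, y> -> 0, confirming weak convergence of (x_n) to 0.

3


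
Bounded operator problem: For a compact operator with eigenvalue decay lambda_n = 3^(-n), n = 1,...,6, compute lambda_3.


The eigenvalue formula gives lambda_3 = 1/3^3
= 1/27
= 0.0370

0.0370


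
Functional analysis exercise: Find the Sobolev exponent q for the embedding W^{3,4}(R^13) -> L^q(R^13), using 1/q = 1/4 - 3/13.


Using the Sobolev embedding formula: 1/q = 1/p - k/n
1/q = 1/4 - 3/13 = 1/52
q = 1/(1/52) = 52

52.0000


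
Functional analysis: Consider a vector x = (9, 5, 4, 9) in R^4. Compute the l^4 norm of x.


The l^4 norm = (sum |x_i|^4)^(1/4)
Sum of 4th powers = 6561 + 625 + 256 + 6561 = 14003
||x||_4 = (14003)^(1/4) = 10.8782

10.8782


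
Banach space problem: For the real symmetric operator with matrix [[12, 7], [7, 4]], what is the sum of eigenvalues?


For a self-adjoint (symmetric) matrix, the eigenvalues are real.
The sum of eigenvalues equals the trace of the matrix.
trace = 12 + 4 = 16

16


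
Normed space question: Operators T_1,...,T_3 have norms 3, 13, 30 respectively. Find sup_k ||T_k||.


By the Uniform Boundedness Principle, the supremum of norms is finite.
sup_k ||T_k|| = max(3, 13, 30) = 30

30


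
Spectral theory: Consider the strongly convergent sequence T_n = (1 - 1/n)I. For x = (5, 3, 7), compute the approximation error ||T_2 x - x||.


T_2 x - x = (1 - 1/2)x - x = -x/2
||x|| = sqrt(83) = 9.1104
||T_2 x - x|| = ||x||/2 = 9.1104/2 = 4.5552

4.5552


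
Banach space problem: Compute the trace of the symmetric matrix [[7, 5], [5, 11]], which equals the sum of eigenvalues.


For a self-adjoint (symmetric) matrix, the eigenvalues are real.
The sum of eigenvalues equals the trace of the matrix.
trace = 7 + 11 = 18

18


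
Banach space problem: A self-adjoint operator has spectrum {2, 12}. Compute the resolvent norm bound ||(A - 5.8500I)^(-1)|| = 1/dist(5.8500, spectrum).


dist(5.8500, {2, 12}) = min(|5.8500 - 2|, |5.8500 - 12|)
= min(3.8500, 6.1500) = 3.8500
Resolvent bound = 1/3.8500 = 0.2597

0.2597


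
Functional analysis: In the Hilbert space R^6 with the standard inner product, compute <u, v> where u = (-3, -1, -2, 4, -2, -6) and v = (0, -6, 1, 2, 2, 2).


Computing the standard inner product <u, v> = sum u_i * v_i
= -3*0 + -1*-6 + -2*1 + 4*2 + -2*2 + -6*2
= 0 + 6 + -2 + 8 + -4 + -12
= -4

-4


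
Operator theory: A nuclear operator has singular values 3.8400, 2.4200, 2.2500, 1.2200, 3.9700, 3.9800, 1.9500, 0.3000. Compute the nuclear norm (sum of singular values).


The nuclear norm is the sum of all singular values.
||T||_1 = 3.8400 + 2.4200 + 2.2500 + 1.2200 + 3.9700 + 3.9800 + 1.9500 + 0.3000
= 19.9300

19.9300


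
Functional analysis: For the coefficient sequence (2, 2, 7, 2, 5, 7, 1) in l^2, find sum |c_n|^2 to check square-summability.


sum |c_n|^2 = 2^2 + 2^2 + 7^2 + 2^2 + 5^2 + 7^2 + 1^2
= 4 + 4 + 49 + 4 + 25 + 49 + 1
= 136

136


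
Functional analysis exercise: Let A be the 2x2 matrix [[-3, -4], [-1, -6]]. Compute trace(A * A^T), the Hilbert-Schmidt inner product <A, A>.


trace(A * A^T) = sum of squares of all entries
= (-3)^2 + (-4)^2 + (-1)^2 + (-6)^2
= 9 + 16 + 1 + 36
= 62

62


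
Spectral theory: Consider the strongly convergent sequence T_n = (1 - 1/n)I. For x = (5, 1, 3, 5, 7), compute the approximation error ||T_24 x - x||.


T_24 x - x = (1 - 1/24)x - x = -x/24
||x|| = sqrt(109) = 10.4403
||T_24 x - x|| = ||x||/24 = 10.4403/24 = 0.4350

0.4350


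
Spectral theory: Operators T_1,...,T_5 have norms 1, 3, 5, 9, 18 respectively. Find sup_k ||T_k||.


By the Uniform Boundedness Principle, the supremum of norms is finite.
sup_k ||T_k|| = max(1, 3, 5, 9, 18) = 18

18


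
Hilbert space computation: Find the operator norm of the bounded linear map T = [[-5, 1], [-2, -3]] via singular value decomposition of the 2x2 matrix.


A^T A = [[29, 1], [1, 10]]
trace(A^T A) = 39, det(A^T A) = 289
discriminant = 39^2 - 4*289 = 365
Largest eigenvalue of A^T A = (trace + sqrt(disc))/2 = 29.0525
||T|| = sqrt(29.0525) = 5.3900

5.3900


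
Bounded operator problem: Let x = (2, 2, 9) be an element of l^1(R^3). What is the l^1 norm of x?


The l^1 norm equals the sum of absolute values of all components.
||x||_1 = 2 + 2 + 9
= 13

13.0000


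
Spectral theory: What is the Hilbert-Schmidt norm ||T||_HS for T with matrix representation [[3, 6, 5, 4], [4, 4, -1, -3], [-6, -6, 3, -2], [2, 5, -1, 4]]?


The Hilbert-Schmidt norm is sqrt(sum of squares of all entries).
Sum of squares = 3^2 + 6^2 + 5^2 + 4^2 + 4^2 + 4^2 + (-1)^2 + (-3)^2 + (-6)^2 + (-6)^2 + 3^2 + (-2)^2 + 2^2 + 5^2 + (-1)^2 + 4^2
= 9 + 36 + 25 + 16 + 16 + 16 + 1 + 9 + 36 + 36 + 9 + 4 + 4 + 25 + 1 + 16 = 259
||T||_HS = sqrt(259) = 16.0935

16.0935


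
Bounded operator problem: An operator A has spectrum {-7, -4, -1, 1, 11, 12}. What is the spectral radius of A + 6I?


Spectrum of A + 6I = {-1, 2, 5, 7, 17, 18}
Spectral radius = max |lambda| over the shifted spectrum
= max(1, 2, 5, 7, 17, 18) = 18

18


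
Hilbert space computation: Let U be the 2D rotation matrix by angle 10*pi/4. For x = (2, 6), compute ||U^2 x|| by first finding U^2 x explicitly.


U is a rotation by theta = 10*pi/4
U^2 = rotation by 2*theta = 20*pi/4 = 4*pi/4 (mod 2*pi)
cos(4*pi/4) = -1.0000, sin(4*pi/4) = 0.0000
U^2 x = (-1.0000 * 2 - 0.0000 * 6, 0.0000 * 2 + -1.0000 * 6)
= (-2.0000, -6.0000)
||U^2 x|| = sqrt((-2.0000)^2 + (-6.0000)^2) = sqrt(40.0000) = 6.3246

6.3246


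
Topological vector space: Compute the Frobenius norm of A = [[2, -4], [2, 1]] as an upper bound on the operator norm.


||A||_F^2 = sum a_ij^2
= 2^2 + (-4)^2 + 2^2 + 1^2
= 4 + 16 + 4 + 1 = 25
||A||_F = sqrt(25) = 5.0000

5.0000


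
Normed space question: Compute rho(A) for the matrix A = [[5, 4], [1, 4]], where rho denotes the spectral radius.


For a 2x2 matrix, eigenvalues satisfy lambda^2 - (trace)*lambda + det = 0
trace = 5 + 4 = 9
det = 5*4 - 4*1 = 16
discriminant = 9^2 - 4*(16) = 17
spectral radius = max |eigenvalue| = 6.5616

6.5616


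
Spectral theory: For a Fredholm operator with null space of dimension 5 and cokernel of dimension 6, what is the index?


The Fredholm index is defined as ind(T) = dim(ker T) - dim(coker T)
= 5 - 6
= -1

-1


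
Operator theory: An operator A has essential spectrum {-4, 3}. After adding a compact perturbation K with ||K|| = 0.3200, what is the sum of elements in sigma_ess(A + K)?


By Weyl's theorem, the essential spectrum is invariant under compact perturbations.
sigma_ess(A + K) = sigma_ess(A) = {-4, 3}
Sum = -4 + 3 = -1

-1


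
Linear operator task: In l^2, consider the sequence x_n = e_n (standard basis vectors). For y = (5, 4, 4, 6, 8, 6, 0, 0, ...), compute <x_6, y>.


x_6 = e_6 is the standard basis vector with 1 in position 6.
<x_6, y> = y_6 = 6
As n -> infinity, <x_n, y> -> 0, confirming weak convergence of (x_n) to 0.

6


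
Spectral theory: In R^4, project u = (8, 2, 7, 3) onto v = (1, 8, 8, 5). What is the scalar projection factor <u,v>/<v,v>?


Computing <u,v> = 8*1 + 2*8 + 7*8 + 3*5 = 95
Computing <v,v> = 1^2 + 8^2 + 8^2 + 5^2 = 154
Projection coefficient = 95/154 = 0.6169

0.6169


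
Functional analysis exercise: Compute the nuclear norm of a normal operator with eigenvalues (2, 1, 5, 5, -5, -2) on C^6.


For a normal operator, singular values equal |eigenvalues|.
Trace norm = sum |lambda_i| = 2 + 1 + 5 + 5 + 5 + 2
= 20

20


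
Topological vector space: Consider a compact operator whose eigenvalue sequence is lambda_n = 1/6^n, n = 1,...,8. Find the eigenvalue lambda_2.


The eigenvalue formula gives lambda_2 = 1/6^2
= 1/36
= 0.0278

0.0278


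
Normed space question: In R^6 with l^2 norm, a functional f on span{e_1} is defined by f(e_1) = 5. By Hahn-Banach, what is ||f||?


The norm of f is given by ||f|| = sup_{||x||=1} |f(x)|.
On span{e_1}, ||e_1|| = 1, so ||f|| = |f(e_1)| / ||e_1||
= |5| / 1 = 5.0000

5.0000


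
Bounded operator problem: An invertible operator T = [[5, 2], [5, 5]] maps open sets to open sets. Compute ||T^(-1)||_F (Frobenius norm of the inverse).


det(T) = 5*5 - 2*5 = 15
T^(-1) = (1/15) * [[5, -2], [-5, 5]] = [[0.3333, -0.1333], [-0.3333, 0.3333]]
||T^(-1)||_F^2 = 0.3333^2 + (-0.1333)^2 + (-0.3333)^2 + 0.3333^2 = 0.3511
||T^(-1)||_F = sqrt(0.3511) = 0.5925

0.5925


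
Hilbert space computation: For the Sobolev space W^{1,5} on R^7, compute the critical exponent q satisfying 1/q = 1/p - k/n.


Using the Sobolev embedding formula: 1/q = 1/p - k/n
1/q = 1/5 - 1/7 = 2/35
q = 1/(2/35) = 35/2 = 17.5000

17.5000


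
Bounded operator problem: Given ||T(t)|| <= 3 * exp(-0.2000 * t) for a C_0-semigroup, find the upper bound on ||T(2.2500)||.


||T(2.2500)|| <= 3 * exp(-0.2000 * 2.2500)
= 3 * exp(-0.4500)
= 3 * 0.6376
= 1.9129

1.9129


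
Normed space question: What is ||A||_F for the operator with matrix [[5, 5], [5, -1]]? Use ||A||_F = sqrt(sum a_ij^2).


||A||_F^2 = sum a_ij^2
= 5^2 + 5^2 + 5^2 + (-1)^2
= 25 + 25 + 25 + 1 = 76
||A||_F = sqrt(76) = 8.7178

8.7178


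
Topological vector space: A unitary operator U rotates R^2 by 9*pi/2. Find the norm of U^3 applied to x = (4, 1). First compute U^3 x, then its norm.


U is a rotation by theta = 9*pi/2
U^3 = rotation by 3*theta = 27*pi/2 = 3*pi/2 (mod 2*pi)
cos(3*pi/2) = 0.0000, sin(3*pi/2) = -1.0000
U^3 x = (0.0000 * 4 - -1.0000 * 1, -1.0000 * 4 + 0.0000 * 1)
= (1.0000, -4.0000)
||U^3 x|| = sqrt(1.0000^2 + (-4.0000)^2) = sqrt(17.0000) = 4.1231

4.1231


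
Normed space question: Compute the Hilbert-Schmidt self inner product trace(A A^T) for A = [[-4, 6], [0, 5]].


trace(A * A^T) = sum of squares of all entries
= (-4)^2 + 6^2 + 0^2 + 5^2
= 16 + 36 + 0 + 25
= 77

77


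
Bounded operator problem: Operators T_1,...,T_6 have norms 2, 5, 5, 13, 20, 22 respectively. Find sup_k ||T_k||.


By the Uniform Boundedness Principle, the supremum of norms is finite.
sup_k ||T_k|| = max(2, 5, 5, 13, 20, 22) = 22

22


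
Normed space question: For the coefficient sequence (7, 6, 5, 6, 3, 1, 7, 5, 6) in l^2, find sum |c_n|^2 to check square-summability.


sum |c_n|^2 = 7^2 + 6^2 + 5^2 + 6^2 + 3^2 + 1^2 + 7^2 + 5^2 + 6^2
= 49 + 36 + 25 + 36 + 9 + 1 + 49 + 25 + 36
= 266

266


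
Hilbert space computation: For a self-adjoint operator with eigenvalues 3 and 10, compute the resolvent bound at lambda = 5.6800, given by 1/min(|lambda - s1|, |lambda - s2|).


dist(5.6800, {3, 10}) = min(|5.6800 - 3|, |5.6800 - 10|)
= min(2.6800, 4.3200) = 2.6800
Resolvent bound = 1/2.6800 = 0.3731

0.3731


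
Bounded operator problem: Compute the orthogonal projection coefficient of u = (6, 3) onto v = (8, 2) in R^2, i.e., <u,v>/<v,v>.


Computing <u,v> = 6*8 + 3*2 = 54
Computing <v,v> = 8^2 + 2^2 = 68
Projection coefficient = 54/68 = 0.7941

0.7941


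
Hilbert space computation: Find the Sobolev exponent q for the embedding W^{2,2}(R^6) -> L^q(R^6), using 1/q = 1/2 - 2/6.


Using the Sobolev embedding formula: 1/q = 1/p - k/n
1/q = 1/2 - 2/6 = 1/6
q = 1/(1/6) = 6

6.0000


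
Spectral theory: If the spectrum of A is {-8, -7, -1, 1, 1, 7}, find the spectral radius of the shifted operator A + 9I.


Spectrum of A + 9I = {1, 2, 8, 10, 10, 16}
Spectral radius = max |lambda| over the shifted spectrum
= max(1, 2, 8, 10, 10, 16) = 16

16


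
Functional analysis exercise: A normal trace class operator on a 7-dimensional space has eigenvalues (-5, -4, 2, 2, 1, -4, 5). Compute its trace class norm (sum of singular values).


For a normal operator, singular values equal |eigenvalues|.
Trace norm = sum |lambda_i| = 5 + 4 + 2 + 2 + 1 + 4 + 5
= 23

23


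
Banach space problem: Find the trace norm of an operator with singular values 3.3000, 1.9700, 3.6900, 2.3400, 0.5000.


The nuclear norm is the sum of all singular values.
||T||_1 = 3.3000 + 1.9700 + 3.6900 + 2.3400 + 0.5000
= 11.8000

11.8000


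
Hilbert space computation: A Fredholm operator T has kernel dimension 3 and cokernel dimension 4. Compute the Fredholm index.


The Fredholm index is defined as ind(T) = dim(ker T) - dim(coker T)
= 3 - 4
= -1

-1


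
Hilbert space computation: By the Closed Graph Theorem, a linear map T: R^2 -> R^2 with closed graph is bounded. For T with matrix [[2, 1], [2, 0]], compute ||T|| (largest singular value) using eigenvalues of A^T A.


A^T A = [[8, 2], [2, 1]]
trace(A^T A) = 9, det(A^T A) = 4
discriminant = 9^2 - 4*4 = 65
Largest eigenvalue of A^T A = (trace + sqrt(disc))/2 = 8.5311
||T|| = sqrt(8.5311) = 2.9208

2.9208


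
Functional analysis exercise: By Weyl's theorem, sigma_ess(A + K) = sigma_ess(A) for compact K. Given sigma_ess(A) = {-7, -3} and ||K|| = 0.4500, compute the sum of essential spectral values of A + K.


By Weyl's theorem, the essential spectrum is invariant under compact perturbations.
sigma_ess(A + K) = sigma_ess(A) = {-7, -3}
Sum = -7 + -3 = -10

-10


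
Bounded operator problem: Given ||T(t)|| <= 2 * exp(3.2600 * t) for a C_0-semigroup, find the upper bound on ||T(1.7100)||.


||T(1.7100)|| <= 2 * exp(3.2600 * 1.7100)
= 2 * exp(5.5746)
= 2 * 263.6441
= 527.2882

527.2882


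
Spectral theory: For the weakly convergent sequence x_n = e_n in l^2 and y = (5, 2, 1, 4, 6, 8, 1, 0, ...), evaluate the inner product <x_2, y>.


x_2 = e_2 is the standard basis vector with 1 in position 2.
<x_2, y> = y_2 = 2
As n -> infinity, <x_n, y> -> 0, confirming weak convergence of (x_n) to 0.

2


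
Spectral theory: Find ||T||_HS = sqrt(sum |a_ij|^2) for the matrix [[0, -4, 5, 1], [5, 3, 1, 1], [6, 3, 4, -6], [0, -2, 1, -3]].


The Hilbert-Schmidt norm is sqrt(sum of squares of all entries).
Sum of squares = 0^2 + (-4)^2 + 5^2 + 1^2 + 5^2 + 3^2 + 1^2 + 1^2 + 6^2 + 3^2 + 4^2 + (-6)^2 + 0^2 + (-2)^2 + 1^2 + (-3)^2
= 0 + 16 + 25 + 1 + 25 + 9 + 1 + 1 + 36 + 9 + 16 + 36 + 0 + 4 + 1 + 9 = 189
||T||_HS = sqrt(189) = 13.7477

13.7477


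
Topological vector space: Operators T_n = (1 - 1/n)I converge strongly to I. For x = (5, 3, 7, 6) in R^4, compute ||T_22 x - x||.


T_22 x - x = (1 - 1/22)x - x = -x/22
||x|| = sqrt(119) = 10.9087
||T_22 x - x|| = ||x||/22 = 10.9087/22 = 0.4959

0.4959


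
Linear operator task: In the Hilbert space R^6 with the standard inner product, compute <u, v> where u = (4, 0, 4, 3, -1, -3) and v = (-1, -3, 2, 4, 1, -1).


Computing the standard inner product <u, v> = sum u_i * v_i
= 4*-1 + 0*-3 + 4*2 + 3*4 + -1*1 + -3*-1
= -4 + 0 + 8 + 12 + -1 + 3
= 18

18


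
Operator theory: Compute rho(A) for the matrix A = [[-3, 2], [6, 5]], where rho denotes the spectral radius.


For a 2x2 matrix, eigenvalues satisfy lambda^2 - (trace)*lambda + det = 0
trace = -3 + 5 = 2
det = -3*5 - 2*6 = -27
discriminant = 2^2 - 4*(-27) = 112
spectral radius = max |eigenvalue| = 6.2915

6.2915


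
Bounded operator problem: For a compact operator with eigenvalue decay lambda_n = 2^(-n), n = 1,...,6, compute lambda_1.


The eigenvalue formula gives lambda_1 = 1/2^1
= 1/2
= 0.5000

0.5000


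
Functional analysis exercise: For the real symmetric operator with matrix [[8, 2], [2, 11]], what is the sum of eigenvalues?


For a self-adjoint (symmetric) matrix, the eigenvalues are real.
The sum of eigenvalues equals the trace of the matrix.
trace = 8 + 11 = 19

19


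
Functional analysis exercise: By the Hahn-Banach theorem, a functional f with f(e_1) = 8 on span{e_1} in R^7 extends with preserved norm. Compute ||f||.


The norm of f is given by ||f|| = sup_{||x||=1} |f(x)|.
On span{e_1}, ||e_1|| = 1, so ||f|| = |f(e_1)| / ||e_1||
= |8| / 1 = 8.0000

8.0000


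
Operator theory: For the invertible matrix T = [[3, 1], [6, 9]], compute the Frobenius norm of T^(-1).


det(T) = 3*9 - 1*6 = 21
T^(-1) = (1/21) * [[9, -1], [-6, 3]] = [[0.4286, -0.0476], [-0.2857, 0.1429]]
||T^(-1)||_F^2 = 0.4286^2 + (-0.0476)^2 + (-0.2857)^2 + 0.1429^2 = 0.2880
||T^(-1)||_F = sqrt(0.2880) = 0.5366

0.5366


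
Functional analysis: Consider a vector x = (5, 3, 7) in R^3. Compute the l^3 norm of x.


The l^3 norm = (sum |x_i|^3)^(1/3)
Sum of 3th powers = 125 + 27 + 343 = 495
||x||_3 = (495)^(1/3) = 7.9105

7.9105


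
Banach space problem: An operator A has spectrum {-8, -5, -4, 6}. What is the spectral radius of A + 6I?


Spectrum of A + 6I = {-2, 1, 2, 12}
Spectral radius = max |lambda| over the shifted spectrum
= max(2, 1, 2, 12) = 12

12


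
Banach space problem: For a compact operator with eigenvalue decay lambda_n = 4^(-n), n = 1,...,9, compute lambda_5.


The eigenvalue formula gives lambda_5 = 1/4^5
= 1/1024
= 9.7656e-04

9.7656e-04


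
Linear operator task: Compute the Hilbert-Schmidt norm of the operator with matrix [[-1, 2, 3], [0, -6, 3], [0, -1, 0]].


The Hilbert-Schmidt norm is sqrt(sum of squares of all entries).
Sum of squares = (-1)^2 + 2^2 + 3^2 + 0^2 + (-6)^2 + 3^2 + 0^2 + (-1)^2 + 0^2
= 1 + 4 + 9 + 0 + 36 + 9 + 0 + 1 + 0 = 60
||T||_HS = sqrt(60) = 7.7460

7.7460


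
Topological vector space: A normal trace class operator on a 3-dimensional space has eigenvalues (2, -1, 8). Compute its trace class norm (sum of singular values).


For a normal operator, singular values equal |eigenvalues|.
Trace norm = sum |lambda_i| = 2 + 1 + 8
= 11

11


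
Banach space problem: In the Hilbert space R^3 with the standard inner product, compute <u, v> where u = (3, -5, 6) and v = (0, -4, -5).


Computing the standard inner product <u, v> = sum u_i * v_i
= 3*0 + -5*-4 + 6*-5
= 0 + 20 + -30
= -10

-10


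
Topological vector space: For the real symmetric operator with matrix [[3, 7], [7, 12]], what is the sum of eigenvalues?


For a self-adjoint (symmetric) matrix, the eigenvalues are real.
The sum of eigenvalues equals the trace of the matrix.
trace = 3 + 12 = 15

15


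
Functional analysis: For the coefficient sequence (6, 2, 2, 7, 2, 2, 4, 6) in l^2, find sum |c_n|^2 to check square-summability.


sum |c_n|^2 = 6^2 + 2^2 + 2^2 + 7^2 + 2^2 + 2^2 + 4^2 + 6^2
= 36 + 4 + 4 + 49 + 4 + 4 + 16 + 36
= 153

153


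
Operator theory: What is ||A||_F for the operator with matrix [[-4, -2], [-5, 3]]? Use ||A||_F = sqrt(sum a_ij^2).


||A||_F^2 = sum a_ij^2
= (-4)^2 + (-2)^2 + (-5)^2 + 3^2
= 16 + 4 + 25 + 9 = 54
||A||_F = sqrt(54) = 7.3485

7.3485


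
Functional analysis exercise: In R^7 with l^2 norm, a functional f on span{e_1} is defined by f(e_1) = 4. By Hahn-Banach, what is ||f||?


The norm of f is given by ||f|| = sup_{||x||=1} |f(x)|.
On span{e_1}, ||e_1|| = 1, so ||f|| = |f(e_1)| / ||e_1||
= |4| / 1 = 4.0000

4.0000


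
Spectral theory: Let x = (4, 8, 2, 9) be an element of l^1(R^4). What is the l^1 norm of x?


The l^1 norm equals the sum of absolute values of all components.
||x||_1 = 4 + 8 + 2 + 9
= 23

23.0000


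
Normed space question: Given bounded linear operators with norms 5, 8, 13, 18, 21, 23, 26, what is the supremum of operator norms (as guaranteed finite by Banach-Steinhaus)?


By the Uniform Boundedness Principle, the supremum of norms is finite.
sup_k ||T_k|| = max(5, 8, 13, 18, 21, 23, 26) = 26

26


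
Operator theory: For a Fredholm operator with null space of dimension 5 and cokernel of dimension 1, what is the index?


The Fredholm index is defined as ind(T) = dim(ker T) - dim(coker T)
= 5 - 1
= 4

4


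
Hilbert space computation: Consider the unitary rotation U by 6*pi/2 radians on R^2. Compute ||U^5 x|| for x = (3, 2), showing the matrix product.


U is a rotation by theta = 6*pi/2
U^5 = rotation by 5*theta = 30*pi/2 = 2*pi/2 (mod 2*pi)
cos(2*pi/2) = -1.0000, sin(2*pi/2) = 0.0000
U^5 x = (-1.0000 * 3 - 0.0000 * 2, 0.0000 * 3 + -1.0000 * 2)
= (-3.0000, -2.0000)
||U^5 x|| = sqrt((-3.0000)^2 + (-2.0000)^2) = sqrt(13.0000) = 3.6056

3.6056


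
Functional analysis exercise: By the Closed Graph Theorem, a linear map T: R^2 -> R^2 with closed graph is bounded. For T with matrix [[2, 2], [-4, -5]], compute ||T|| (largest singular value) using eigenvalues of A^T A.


A^T A = [[20, 24], [24, 29]]
trace(A^T A) = 49, det(A^T A) = 4
discriminant = 49^2 - 4*4 = 2385
Largest eigenvalue of A^T A = (trace + sqrt(disc))/2 = 48.9182
||T|| = sqrt(48.9182) = 6.9942

6.9942


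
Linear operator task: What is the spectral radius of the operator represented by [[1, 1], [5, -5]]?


For a 2x2 matrix, eigenvalues satisfy lambda^2 - (trace)*lambda + det = 0
trace = 1 + -5 = -4
det = 1*-5 - 1*5 = -10
discriminant = (-4)^2 - 4*(-10) = 56
spectral radius = max |eigenvalue| = 5.7417

5.7417


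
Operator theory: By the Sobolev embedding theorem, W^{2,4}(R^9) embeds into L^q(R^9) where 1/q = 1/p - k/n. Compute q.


Using the Sobolev embedding formula: 1/q = 1/p - k/n
1/q = 1/4 - 2/9 = 1/36
q = 1/(1/36) = 36

36.0000


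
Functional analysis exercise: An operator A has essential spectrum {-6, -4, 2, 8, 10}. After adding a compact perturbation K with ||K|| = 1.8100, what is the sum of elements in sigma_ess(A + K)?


By Weyl's theorem, the essential spectrum is invariant under compact perturbations.
sigma_ess(A + K) = sigma_ess(A) = {-6, -4, 2, 8, 10}
Sum = -6 + -4 + 2 + 8 + 10 = 10

10


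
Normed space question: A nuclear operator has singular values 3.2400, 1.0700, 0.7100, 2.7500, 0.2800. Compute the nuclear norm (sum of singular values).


The nuclear norm is the sum of all singular values.
||T||_1 = 3.2400 + 1.0700 + 0.7100 + 2.7500 + 0.2800
= 8.0500

8.0500


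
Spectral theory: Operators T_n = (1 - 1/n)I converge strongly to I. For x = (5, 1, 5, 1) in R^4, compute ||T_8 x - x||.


T_8 x - x = (1 - 1/8)x - x = -x/8
||x|| = sqrt(52) = 7.2111
||T_8 x - x|| = ||x||/8 = 7.2111/8 = 0.9014

0.9014


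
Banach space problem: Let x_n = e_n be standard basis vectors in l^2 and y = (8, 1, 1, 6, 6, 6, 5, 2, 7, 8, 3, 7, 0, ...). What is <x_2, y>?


x_2 = e_2 is the standard basis vector with 1 in position 2.
<x_2, y> = y_2 = 1
As n -> infinity, <x_n, y> -> 0, confirming weak convergence of (x_n) to 0.

1


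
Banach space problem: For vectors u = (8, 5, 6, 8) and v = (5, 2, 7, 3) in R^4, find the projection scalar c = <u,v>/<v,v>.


Computing <u,v> = 8*5 + 5*2 + 6*7 + 8*3 = 116
Computing <v,v> = 5^2 + 2^2 + 7^2 + 3^2 = 87
Projection coefficient = 116/87 = 1.3333

1.3333


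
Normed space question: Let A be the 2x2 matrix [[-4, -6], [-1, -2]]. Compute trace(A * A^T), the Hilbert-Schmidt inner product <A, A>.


trace(A * A^T) = sum of squares of all entries
= (-4)^2 + (-6)^2 + (-1)^2 + (-2)^2
= 16 + 36 + 1 + 4
= 57

57


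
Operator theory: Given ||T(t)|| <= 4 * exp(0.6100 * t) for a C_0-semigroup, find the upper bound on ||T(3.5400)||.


||T(3.5400)|| <= 4 * exp(0.6100 * 3.5400)
= 4 * exp(2.1594)
= 4 * 8.6659
= 34.6637

34.6637


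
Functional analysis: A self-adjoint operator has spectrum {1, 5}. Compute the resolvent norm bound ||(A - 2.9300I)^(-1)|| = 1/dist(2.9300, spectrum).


dist(2.9300, {1, 5}) = min(|2.9300 - 1|, |2.9300 - 5|)
= min(1.9300, 2.0700) = 1.9300
Resolvent bound = 1/1.9300 = 0.5181

0.5181


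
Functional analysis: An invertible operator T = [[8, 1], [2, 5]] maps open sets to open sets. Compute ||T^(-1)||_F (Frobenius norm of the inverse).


det(T) = 8*5 - 1*2 = 38
T^(-1) = (1/38) * [[5, -1], [-2, 8]] = [[0.1316, -0.0263], [-0.0526, 0.2105]]
||T^(-1)||_F^2 = 0.1316^2 + (-0.0263)^2 + (-0.0526)^2 + 0.2105^2 = 0.0651
||T^(-1)||_F = sqrt(0.0651) = 0.2551

0.2551


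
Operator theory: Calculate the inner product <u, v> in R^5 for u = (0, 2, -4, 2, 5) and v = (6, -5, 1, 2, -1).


Computing the standard inner product <u, v> = sum u_i * v_i
= 0*6 + 2*-5 + -4*1 + 2*2 + 5*-1
= 0 + -10 + -4 + 4 + -5
= -15

-15


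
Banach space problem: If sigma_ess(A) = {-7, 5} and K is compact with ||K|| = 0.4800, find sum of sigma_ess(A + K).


By Weyl's theorem, the essential spectrum is invariant under compact perturbations.
sigma_ess(A + K) = sigma_ess(A) = {-7, 5}
Sum = -7 + 5 = -2

-2


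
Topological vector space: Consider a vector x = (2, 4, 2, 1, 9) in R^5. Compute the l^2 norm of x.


The l^2 norm = (sum |x_i|^2)^(1/2)
Sum of 2th powers = 4 + 16 + 4 + 1 + 81 = 106
||x||_2 = (106)^(1/2) = 10.2956

10.2956


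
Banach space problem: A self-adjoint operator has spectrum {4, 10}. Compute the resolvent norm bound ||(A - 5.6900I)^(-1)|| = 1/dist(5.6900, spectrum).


dist(5.6900, {4, 10}) = min(|5.6900 - 4|, |5.6900 - 10|)
= min(1.6900, 4.3100) = 1.6900
Resolvent bound = 1/1.6900 = 0.5917

0.5917


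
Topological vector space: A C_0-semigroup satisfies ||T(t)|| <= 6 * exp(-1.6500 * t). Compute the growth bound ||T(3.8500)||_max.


||T(3.8500)|| <= 6 * exp(-1.6500 * 3.8500)
= 6 * exp(-6.3525)
= 6 * 0.0017
= 0.0105

0.0105


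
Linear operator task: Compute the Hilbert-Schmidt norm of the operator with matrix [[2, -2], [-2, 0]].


The Hilbert-Schmidt norm is sqrt(sum of squares of all entries).
Sum of squares = 2^2 + (-2)^2 + (-2)^2 + 0^2
= 4 + 4 + 4 + 0 = 12
||T||_HS = sqrt(12) = 3.4641

3.4641


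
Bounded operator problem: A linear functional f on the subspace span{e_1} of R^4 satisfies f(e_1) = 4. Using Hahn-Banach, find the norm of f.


The norm of f is given by ||f|| = sup_{||x||=1} |f(x)|.
On span{e_1}, ||e_1|| = 1, so ||f|| = |f(e_1)| / ||e_1||
= |4| / 1 = 4.0000

4.0000


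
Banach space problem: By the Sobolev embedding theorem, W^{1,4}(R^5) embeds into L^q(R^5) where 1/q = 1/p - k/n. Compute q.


Using the Sobolev embedding formula: 1/q = 1/p - k/n
1/q = 1/4 - 1/5 = 1/20
q = 1/(1/20) = 20

20.0000


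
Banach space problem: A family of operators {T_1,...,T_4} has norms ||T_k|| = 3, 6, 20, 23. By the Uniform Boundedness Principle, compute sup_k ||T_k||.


By the Uniform Boundedness Principle, the supremum of norms is finite.
sup_k ||T_k|| = max(3, 6, 20, 23) = 23

23


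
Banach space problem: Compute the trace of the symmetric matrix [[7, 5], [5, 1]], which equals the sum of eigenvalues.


For a self-adjoint (symmetric) matrix, the eigenvalues are real.
The sum of eigenvalues equals the trace of the matrix.
trace = 7 + 1 = 8

8


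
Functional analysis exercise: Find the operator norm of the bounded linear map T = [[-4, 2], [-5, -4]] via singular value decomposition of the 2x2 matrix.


A^T A = [[41, 12], [12, 20]]
trace(A^T A) = 61, det(A^T A) = 676
discriminant = 61^2 - 4*676 = 1017
Largest eigenvalue of A^T A = (trace + sqrt(disc))/2 = 46.4452
||T|| = sqrt(46.4452) = 6.8151

6.8151


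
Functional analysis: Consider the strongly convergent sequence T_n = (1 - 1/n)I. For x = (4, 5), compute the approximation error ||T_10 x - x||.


T_10 x - x = (1 - 1/10)x - x = -x/10
||x|| = sqrt(41) = 6.4031
||T_10 x - x|| = ||x||/10 = 6.4031/10 = 0.6403

0.6403


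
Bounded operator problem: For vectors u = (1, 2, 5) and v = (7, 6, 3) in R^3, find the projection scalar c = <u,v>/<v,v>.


Computing <u,v> = 1*7 + 2*6 + 5*3 = 34
Computing <v,v> = 7^2 + 6^2 + 3^2 = 94
Projection coefficient = 34/94 = 0.3617

0.3617


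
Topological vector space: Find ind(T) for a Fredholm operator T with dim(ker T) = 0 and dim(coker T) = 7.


The Fredholm index is defined as ind(T) = dim(ker T) - dim(coker T)
= 0 - 7
= -7

-7


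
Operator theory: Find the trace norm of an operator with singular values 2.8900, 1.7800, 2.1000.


The nuclear norm is the sum of all singular values.
||T||_1 = 2.8900 + 1.7800 + 2.1000
= 6.7700

6.7700


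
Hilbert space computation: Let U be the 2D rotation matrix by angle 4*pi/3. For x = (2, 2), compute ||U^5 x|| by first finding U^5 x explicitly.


U is a rotation by theta = 4*pi/3
U^5 = rotation by 5*theta = 20*pi/3 = 2*pi/3 (mod 2*pi)
cos(2*pi/3) = -0.5000, sin(2*pi/3) = 0.8660
U^5 x = (-0.5000 * 2 - 0.8660 * 2, 0.8660 * 2 + -0.5000 * 2)
= (-2.7321, 0.7321)
||U^5 x|| = sqrt((-2.7321)^2 + 0.7321^2) = sqrt(8.0000) = 2.8284

2.8284


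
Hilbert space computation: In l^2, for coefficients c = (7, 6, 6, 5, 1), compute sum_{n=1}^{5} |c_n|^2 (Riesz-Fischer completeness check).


sum |c_n|^2 = 7^2 + 6^2 + 6^2 + 5^2 + 1^2
= 49 + 36 + 36 + 25 + 1
= 147

147


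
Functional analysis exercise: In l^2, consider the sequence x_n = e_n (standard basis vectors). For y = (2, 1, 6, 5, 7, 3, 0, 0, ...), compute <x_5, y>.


x_5 = e_5 is the standard basis vector with 1 in position 5.
<x_5, y> = y_5 = 7
As n -> infinity, <x_n, y> -> 0, confirming weak convergence of (x_n) to 0.

7


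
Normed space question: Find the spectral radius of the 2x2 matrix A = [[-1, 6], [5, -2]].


For a 2x2 matrix, eigenvalues satisfy lambda^2 - (trace)*lambda + det = 0
trace = -1 + -2 = -3
det = -1*-2 - 6*5 = -28
discriminant = (-3)^2 - 4*(-28) = 121
spectral radius = max |eigenvalue| = 7.0000

7.0000


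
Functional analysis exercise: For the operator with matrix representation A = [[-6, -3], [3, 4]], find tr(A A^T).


trace(A * A^T) = sum of squares of all entries
= (-6)^2 + (-3)^2 + 3^2 + 4^2
= 36 + 9 + 9 + 16
= 70

70


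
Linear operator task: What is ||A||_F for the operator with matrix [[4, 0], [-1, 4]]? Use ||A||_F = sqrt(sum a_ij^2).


||A||_F^2 = sum a_ij^2
= 4^2 + 0^2 + (-1)^2 + 4^2
= 16 + 0 + 1 + 16 = 33
||A||_F = sqrt(33) = 5.7446

5.7446


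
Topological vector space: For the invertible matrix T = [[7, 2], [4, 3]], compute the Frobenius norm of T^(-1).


det(T) = 7*3 - 2*4 = 13
T^(-1) = (1/13) * [[3, -2], [-4, 7]] = [[0.2308, -0.1538], [-0.3077, 0.5385]]
||T^(-1)||_F^2 = 0.2308^2 + (-0.1538)^2 + (-0.3077)^2 + 0.5385^2 = 0.4615
||T^(-1)||_F = sqrt(0.4615) = 0.6794

0.6794


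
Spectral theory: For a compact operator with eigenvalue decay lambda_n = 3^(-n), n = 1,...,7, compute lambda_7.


The eigenvalue formula gives lambda_7 = 1/3^7
= 1/2187
= 4.5725e-04

4.5725e-04


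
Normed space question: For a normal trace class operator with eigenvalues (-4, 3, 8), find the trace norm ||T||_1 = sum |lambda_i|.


For a normal operator, singular values equal |eigenvalues|.
Trace norm = sum |lambda_i| = 4 + 3 + 8
= 15

15


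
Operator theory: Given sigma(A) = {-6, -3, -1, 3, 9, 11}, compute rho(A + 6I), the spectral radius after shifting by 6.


Spectrum of A + 6I = {0, 3, 5, 9, 15, 17}
Spectral radius = max |lambda| over the shifted spectrum
= max(0, 3, 5, 9, 15, 17) = 17

17


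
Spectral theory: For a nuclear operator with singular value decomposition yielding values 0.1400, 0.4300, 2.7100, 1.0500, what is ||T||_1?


The nuclear norm is the sum of all singular values.
||T||_1 = 0.1400 + 0.4300 + 2.7100 + 1.0500
= 4.3300

4.3300


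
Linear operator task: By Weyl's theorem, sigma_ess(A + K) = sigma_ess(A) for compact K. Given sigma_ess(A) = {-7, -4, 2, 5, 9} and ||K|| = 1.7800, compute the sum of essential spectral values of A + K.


By Weyl's theorem, the essential spectrum is invariant under compact perturbations.
sigma_ess(A + K) = sigma_ess(A) = {-7, -4, 2, 5, 9}
Sum = -7 + -4 + 2 + 5 + 9 = 5

5


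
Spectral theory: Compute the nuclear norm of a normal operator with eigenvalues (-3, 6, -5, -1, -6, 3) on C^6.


For a normal operator, singular values equal |eigenvalues|.
Trace norm = sum |lambda_i| = 3 + 6 + 5 + 1 + 6 + 3
= 24

24


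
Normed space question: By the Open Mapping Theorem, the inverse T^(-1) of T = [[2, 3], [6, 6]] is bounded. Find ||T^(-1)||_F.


det(T) = 2*6 - 3*6 = -6
T^(-1) = (1/-6) * [[6, -3], [-6, 2]] = [[-1.0000, 0.5000], [1.0000, -0.3333]]
||T^(-1)||_F^2 = (-1.0000)^2 + 0.5000^2 + 1.0000^2 + (-0.3333)^2 = 2.3611
||T^(-1)||_F = sqrt(2.3611) = 1.5366

1.5366


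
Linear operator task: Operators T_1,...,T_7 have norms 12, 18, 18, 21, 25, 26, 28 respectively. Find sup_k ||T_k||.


By the Uniform Boundedness Principle, the supremum of norms is finite.
sup_k ||T_k|| = max(12, 18, 18, 21, 25, 26, 28) = 28

28


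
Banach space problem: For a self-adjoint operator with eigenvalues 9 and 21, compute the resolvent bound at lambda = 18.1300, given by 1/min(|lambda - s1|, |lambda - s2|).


dist(18.1300, {9, 21}) = min(|18.1300 - 9|, |18.1300 - 21|)
= min(9.1300, 2.8700) = 2.8700
Resolvent bound = 1/2.8700 = 0.3484

0.3484
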